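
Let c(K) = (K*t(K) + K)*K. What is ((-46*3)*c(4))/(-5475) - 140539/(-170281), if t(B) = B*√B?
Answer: 1384425019/310762825 ≈ 4.4549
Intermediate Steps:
t(B) = B^(3/2)
c(K) = K*(K + K^(5/2)) (c(K) = (K*K^(3/2) + K)*K = (K^(5/2) + K)*K = (K + K^(5/2))*K = K*(K + K^(5/2)))
((-46*3)*c(4))/(-5475) - 140539/(-170281) = ((-46*3)*(4² + 4^(7/2)))/(-5475) - 140539/(-170281) = -138*(16 + 128)*(-1/5475) - 140539*(-1/170281) = -138*144*(-1/5475) + 140539/170281 = -19872*(-1/5475) + 140539/170281 = 6624/1825 + 140539/170281 = 1384425019/310762825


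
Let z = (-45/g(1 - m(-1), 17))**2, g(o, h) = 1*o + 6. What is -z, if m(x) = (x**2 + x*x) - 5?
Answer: -81/4 ≈ -20.250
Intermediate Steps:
m(x) = -5 + 2*x**2 (m(x) = (x**2 + x**2) - 5 = 2*x**2 - 5 = -5 + 2*x**2)
g(o, h) = 6 + o (g(o, h) = o + 6 = 6 + o)
z = 81/4 (z = (-45/(6 + (1 - (-5 + 2*(-1)**2))))**2 = (-45/(6 + (1 - (-5 + 2*1))))**2 = (-45/(6 + (1 - (-5 + 2))))**2 = (-45/(6 + (1 - 1*(-3))))**2 = (-45/(6 + (1 + 3)))**2 = (-45/(6 + 4))**2 = (-45/10)**2 = (-45*1/10)**2 = (-9/2)**2 = 81/4 ≈ 20.250)
-z = -1*81/4 = -81/4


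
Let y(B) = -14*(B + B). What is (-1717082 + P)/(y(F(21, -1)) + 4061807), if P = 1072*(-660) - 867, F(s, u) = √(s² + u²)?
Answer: -9851786962483/16498275758721 - 67913132*√442/16498275758721 ≈ -0.59723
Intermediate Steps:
y(B) = -28*B
P = -708387 (P = -707520 - 867 = -708387)
(-1717082 + P)/(y(F(21, -1)) + 4061807) = (-1717082 - 708387)/(-28*√(21² + (-1)²) + 4061807) = -2425469/(-28*√(441 + 1) + 4061807) = -2425469/(-28*√442 + 4061807) = -2425469/(4061807 - 28*√442)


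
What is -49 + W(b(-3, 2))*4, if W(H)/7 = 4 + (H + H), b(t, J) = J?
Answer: 175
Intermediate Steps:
W(H) = 28 + 14*H (W(H) = 7*(4 + (H + H)) = 7*(4 + 2*H) = 28 + 14*H)
-49 + W(b(-3, 2))*4 = -49 + (28 + 14*2)*4 = -49 + (28 + 28)*4 = -49 + 56*4 = -49 + 224 = 175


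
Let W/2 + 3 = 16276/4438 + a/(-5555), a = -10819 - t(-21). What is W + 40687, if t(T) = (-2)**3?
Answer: 501594569543/12326545 ≈ 40692.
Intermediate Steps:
t(T) = -8
a = -10811 (a = -10819 - 1*(-8) = -10819 + 8 = -10811)
W = 64433128/12326545 (W = -6 + 2*(16276/4438 - 10811/(-5555)) = -6 + 2*(16276*(1/4438) - 10811*(-1/5555)) = -6 + 2*(8138/2219 + 10811/5555) = -6 + 2*(69196199/12326545) = -6 + 138392398/12326545 = 64433128/12326545 ≈ 5.2272)
W + 40687 = 64433128/12326545 + 40687 = 501594569543/12326545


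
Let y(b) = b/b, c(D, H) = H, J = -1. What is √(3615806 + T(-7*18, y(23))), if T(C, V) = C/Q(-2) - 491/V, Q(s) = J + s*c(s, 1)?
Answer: √3615357 ≈ 1901.4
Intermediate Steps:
y(b) = 1
Q(s) = -1 + s (Q(s) = -1 + s*1 = -1 + s)
T(C, V) = -491/V - C/3 (T(C, V) = C/(-1 - 2) - 491/V = C/(-3) - 491/V = C*(-⅓) - 491/V = -C/3 - 491/V = -491/V - C/3)
√(3615806 + T(-7*18, y(23))) = √(3615806 + (-491/1 - (-7)*18/3)) = √(3615806 + (-491*1 - ⅓*(-126))) = √(3615806 + (-491 + 42)) = √(3615806 - 449) = √3615357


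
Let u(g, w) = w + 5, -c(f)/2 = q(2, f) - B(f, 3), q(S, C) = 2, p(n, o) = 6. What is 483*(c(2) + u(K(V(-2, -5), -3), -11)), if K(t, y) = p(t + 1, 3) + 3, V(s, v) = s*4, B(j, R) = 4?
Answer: -966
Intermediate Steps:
V(s, v) = 4*s
c(f) = 4 (c(f) = -2*(2 - 1*4) = -2*(2 - 4) = -2*(-2) = 4)
K(t, y) = 9 (K(t, y) = 6 + 3 = 9)
u(g, w) = 5 + w
483*(c(2) + u(K(V(-2, -5), -3), -11)) = 483*(4 + (5 - 11)) = 483*(4 - 6) = 483*(-2) = -966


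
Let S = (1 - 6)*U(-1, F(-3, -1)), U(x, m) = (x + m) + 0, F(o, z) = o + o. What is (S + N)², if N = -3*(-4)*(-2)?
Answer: 121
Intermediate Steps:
F(o, z) = 2*o
U(x, m) = m + x (U(x, m) = (m + x) + 0 = m + x)
N = -24 (N = 12*(-2) = -24)
S = 35 (S = (1 - 6)*(2*(-3) - 1) = -5*(-6 - 1) = -5*(-7) = 35)
(S + N)² = (35 - 24)² = 11² = 121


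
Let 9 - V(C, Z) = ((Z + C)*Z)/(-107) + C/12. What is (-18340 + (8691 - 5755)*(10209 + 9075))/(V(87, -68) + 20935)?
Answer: 24224579152/8955761 ≈ 2704.9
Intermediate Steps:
V(C, Z) = 9 - C/12 + Z*(C + Z)/107 (V(C, Z) = 9 - (((Z + C)*Z)/(-107) + C/12) = 9 - (((C + Z)*Z)*(-1/107) + C*(1/12)) = 9 - ((Z*(C + Z))*(-1/107) + C/12) = 9 - (-Z*(C + Z)/107 + C/12) = 9 - (C/12 - Z*(C + Z)/107) = 9 + (-C/12 + Z*(C + Z)/107) = 9 - C/12 + Z*(C + Z)/107)
(-18340 + (8691 - 5755)*(10209 + 9075))/(V(87, -68) + 20935) = (-18340 + (8691 - 5755)*(10209 + 9075))/((9 - 1/12*87 + (1/107)*(-68)² + (1/107)*87*(-68)) + 20935) = (-18340 + 2936*19284)/((9 - 29/4 + (1/107)*4624 - 5916/107) + 20935) = (-18340 + 56617824)/((9 - 29/4 + 4624/107 - 5916/107) + 20935) = 56599484/(-4419/428 + 20935) = 56599484/(8955761/428) = 56599484*(428/8955761) = 24224579152/8955761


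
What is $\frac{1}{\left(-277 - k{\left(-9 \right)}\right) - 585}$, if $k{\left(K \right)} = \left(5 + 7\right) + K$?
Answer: $- \frac{1}{865} \approx -0.0011561$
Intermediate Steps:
$k{\left(K \right)} = 12 + K$
$\frac{1}{\left(-277 - k{\left(-9 \right)}\right) - 585} = \frac{1}{\left(-277 - \left(12 - 9\right)\right) - 585} = \frac{1}{\left(-277 - 3\right) - 585} = \frac{1}{-280 - 585} = \frac{1}{-865} = - \frac{1}{865}$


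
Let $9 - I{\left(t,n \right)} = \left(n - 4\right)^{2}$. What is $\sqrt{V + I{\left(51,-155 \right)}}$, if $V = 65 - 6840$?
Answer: $i \sqrt{32047} \approx 179.02 i$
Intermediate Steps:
$I{\left(t,n \right)} = 9 - \left(-4 + n\right)^{2}$ ($I{\left(t,n \right)} = 9 - \left(n - 4\right)^{2} = 9 - \left(-4 + n\right)^{2}$)
$V = -6775$ ($V = 65 - 6840 = -6775$)
$\sqrt{V + I{\left(51,-155 \right)}} = \sqrt{-6775 + \left(9 - \left(-4 - 155\right)^{2}\right)} = \sqrt{-6775 + \left(9 - \left(-159\right)^{2}\right)} = \sqrt{-6775 + \left(9 - 25281\right)} = \sqrt{-6775 - 25272} = \sqrt{-32047} = i \sqrt{32047}$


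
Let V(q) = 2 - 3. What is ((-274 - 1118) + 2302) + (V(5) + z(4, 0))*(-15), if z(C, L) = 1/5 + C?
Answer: 862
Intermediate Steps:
V(q) = -1
z(C, L) = ⅕ + C
((-274 - 1118) + 2302) + (V(5) + z(4, 0))*(-15) = ((-274 - 1118) + 2302) + (-1 + (⅕ + 4))*(-15) = (-1392 + 2302) + (-1 + 21/5)*(-15) = 910 + (16/5)*(-15) = 910 - 48 = 862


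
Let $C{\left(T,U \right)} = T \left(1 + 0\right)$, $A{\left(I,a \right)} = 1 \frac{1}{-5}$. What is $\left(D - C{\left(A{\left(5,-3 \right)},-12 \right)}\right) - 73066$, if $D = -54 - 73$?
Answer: $- \frac{365964}{5} \approx -73193.0$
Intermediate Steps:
$D = -127$
$A{\left(I,a \right)} = - \frac{1}{5}$ ($A{\left(I,a \right)} = 1 \left(- \frac{1}{5}\right) = - \frac{1}{5}$)
$C{\left(T,U \right)} = T$ ($C{\left(T,U \right)} = T 1 = T$)
$\left(D - C{\left(A{\left(5,-3 \right)},-12 \right)}\right) - 73066 = \left(-127 - - \frac{1}{5}\right) - 73066 = \left(-127 + \frac{1}{5}\right) - 73066 = - \frac{634}{5} - 73066 = - \frac{365964}{5}$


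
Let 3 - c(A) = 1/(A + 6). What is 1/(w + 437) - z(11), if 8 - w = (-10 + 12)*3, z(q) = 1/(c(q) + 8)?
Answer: -7277/81654 ≈ -0.089120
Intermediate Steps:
c(A) = 3 - 1/(6 + A) (c(A) = 3 - 1/(A + 6) = 3 - 1/(6 + A))
z(q) = 1/(8 + (17 + 3*q)/(6 + q)) (z(q) = 1/((17 + 3*q)/(6 + q) + 8) = 1/(8 + (17 + 3*q)/(6 + q)))
w = 2 (w = 8 - (-10 + 12)*3 = 8 - 2*3 = 8 - 1*6 = 8 - 6 = 2)
1/(w + 437) - z(11) = 1/(2 + 437) - (6 + 11)/(65 + 11*11) = 1/439 - 17/(65 + 121) = 1/439 - 17/186 = -7277/81654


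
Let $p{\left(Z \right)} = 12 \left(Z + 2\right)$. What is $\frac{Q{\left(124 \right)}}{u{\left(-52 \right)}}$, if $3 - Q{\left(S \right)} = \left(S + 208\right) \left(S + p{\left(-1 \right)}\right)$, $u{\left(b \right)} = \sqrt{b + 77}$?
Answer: $- \frac{45149}{5} \approx -9029.8$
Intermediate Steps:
$p{\left(Z \right)} = 24 + 12 Z$ ($p{\left(Z \right)} = 12 \left(2 + Z\right) = 24 + 12 Z$)
$u{\left(b \right)} = \sqrt{77 + b}$
$Q{\left(S \right)} = 3 - \left(12 + S\right) \left(208 + S\right)$ ($Q{\left(S \right)} = 3 - \left(S + 208\right) \left(S + \left(24 + 12 \left(-1\right)\right)\right) = 3 - \left(208 + S\right) \left(S + \left(24 - 12\right)\right) = 3 - \left(208 + S\right) \left(S + 12\right) = 3 - \left(208 + S\right) \left(12 + S\right) = 3 - \left(12 + S\right) \left(208 + S\right)$)
$\frac{Q{\left(124 \right)}}{u{\left(-52 \right)}} = \frac{-2493 - 124^{2} - 27280}{\sqrt{77 - 52}} = \frac{-2493 - 15376 - 27280}{\sqrt{25}} = \frac{-2493 - 15376 - 27280}{5} = \left(-45149\right) \frac{1}{5} = - \frac{45149}{5}$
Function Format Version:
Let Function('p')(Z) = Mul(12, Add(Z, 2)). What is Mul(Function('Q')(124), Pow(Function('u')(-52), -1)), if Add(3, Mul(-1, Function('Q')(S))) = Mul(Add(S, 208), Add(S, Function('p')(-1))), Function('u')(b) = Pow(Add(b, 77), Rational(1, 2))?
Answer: Rational(-45149, 5) ≈ -9029.8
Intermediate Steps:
Function('p')(Z) = Add(24, Mul(12, Z)) (Function('p')(Z) = Mul(12, Add(2, Z)) = Add(24, Mul(12, Z)))
Function('u')(b) = Pow(Add(77, b), Rational(1, 2))
Function('Q')(S) = Add(3, Mul(-1, Add(12, S), Add(208, S))) (Function('Q')(S) = Add(3, Mul(-1, Mul(Add(S, 208), Add(S, Add(24, Mul(12, -1)))))) = Add(3, Mul(-1, Mul(Add(208, S), Add(S, Add(24, -12))))) = Add(3, Mul(-1, Mul(Add(208, S), Add(S, 12)))) = Add(3, Mul(-1, Mul(Add(208, S), Add(12, S)))) = Add(3, Mul(-1, Mul(Add(12, S), Add(208, S)))) = Add(3, Mul(-1, Add(12, S), Add(208, S))))
Mul(Function('Q')(124), Pow(Function('u')(-52), -1)) = Mul(Add(-2493, Mul(-1, Pow(124, 2)), Mul(-220, 124)), Pow(Pow(Add(77, -52), Rational(1, 2)), -1)) = Mul(Add(-2493, Mul(-1, 15376), -27280), Pow(Pow(25, Rational(1, 2)), -1)) = Mul(Add(-2493, -15376, -27280), Pow(5, -1)) = Mul(-45149, Rational(1, 5)) = Rational(-45149, 5)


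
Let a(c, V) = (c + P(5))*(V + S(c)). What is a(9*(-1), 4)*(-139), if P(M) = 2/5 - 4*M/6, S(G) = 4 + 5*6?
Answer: 945478/15 ≈ 63032.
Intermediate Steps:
S(G) = 34 (S(G) = 4 + 30 = 34)
P(M) = ⅖ - 2*M/3 (P(M) = 2*(⅕) - 4*M*(⅙) = ⅖ - 2*M/3)
a(c, V) = (34 + V)*(-44/15 + c) (a(c, V) = (c + (⅖ - ⅔*5))*(V + 34) = (c + (⅖ - 10/3))*(34 + V) = (c - 44/15)*(34 + V) = (-44/15 + c)*(34 + V) = (34 + V)*(-44/15 + c))
a(9*(-1), 4)*(-139) = (-1496/15 + 34*(9*(-1)) - 44/15*4 + 4*(9*(-1)))*(-139) = (-1496/15 + 34*(-9) - 176/15 + 4*(-9))*(-139) = (-1496/15 - 306 - 176/15 - 36)*(-139) = -6802/15*(-139) = 945478/15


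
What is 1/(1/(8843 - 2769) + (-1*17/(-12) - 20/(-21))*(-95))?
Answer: -255108/57414443 ≈ -0.0044433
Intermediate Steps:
1/(1/(8843 - 2769) + (-1*17/(-12) - 20/(-21))*(-95)) = 1/(1/6074 + (-17*(-1/12) - 20*(-1/21))*(-95)) = 1/(1/6074 + (17/12 + 20/21)*(-95)) = 1/(1/6074 + (199/84)*(-95)) = 1/(1/6074 - 18905/84) = 1/(-57414443/255108) = -255108/57414443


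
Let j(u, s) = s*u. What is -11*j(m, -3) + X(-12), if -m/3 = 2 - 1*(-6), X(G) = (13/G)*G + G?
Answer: -791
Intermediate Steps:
X(G) = 13 + G
m = -24 (m = -3*(2 - 1*(-6)) = -3*(2 + 6) = -3*8 = -24)
-11*j(m, -3) + X(-12) = -(-33)*(-24) + (13 - 12) = -11*72 + 1 = -792 + 1 = -791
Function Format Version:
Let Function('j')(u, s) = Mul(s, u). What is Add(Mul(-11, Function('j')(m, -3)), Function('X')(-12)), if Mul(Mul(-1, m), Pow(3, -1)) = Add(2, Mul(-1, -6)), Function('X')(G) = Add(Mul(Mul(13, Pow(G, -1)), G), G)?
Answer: -791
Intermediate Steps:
Function('X')(G) = Add(13, G)
m = -24 (m = Mul(-3, Add(2, Mul(-1, -6))) = Mul(-3, Add(2, 6)) = Mul(-3, 8) = -24)
Add(Mul(-11, Function('j')(m, -3)), Function('X')(-12)) = Add(Mul(-11, Mul(-3, -24)), Add(13, -12)) = Add(Mul(-11, 72), 1) = Add(-792, 1) = -791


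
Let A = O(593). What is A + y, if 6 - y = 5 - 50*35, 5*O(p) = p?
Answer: 9348/5 ≈ 1869.6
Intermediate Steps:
O(p) = p/5
A = 593/5 (A = (⅕)*593 = 593/5 ≈ 118.60)
y = 1751 (y = 6 - (5 - 50*35) = 6 - (5 - 1750) = 6 - 1*(-1745) = 6 + 1745 = 1751)
A + y = 593/5 + 1751 = 9348/5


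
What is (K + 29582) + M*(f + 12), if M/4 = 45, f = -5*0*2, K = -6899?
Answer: 24843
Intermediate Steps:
f = 0 (f = 0*2 = 0)
M = 180 (M = 4*45 = 180)
(K + 29582) + M*(f + 12) = (-6899 + 29582) + 180*(0 + 12) = 22683 + 180*12 = 22683 + 2160 = 24843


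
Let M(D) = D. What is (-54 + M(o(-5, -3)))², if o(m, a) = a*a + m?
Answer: 2500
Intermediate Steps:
o(m, a) = m + a² (o(m, a) = a² + m = m + a²)
(-54 + M(o(-5, -3)))² = (-54 + (-5 + (-3)²))² = (-54 + (-5 + 9))² = (-54 + 4)² = (-50)² = 2500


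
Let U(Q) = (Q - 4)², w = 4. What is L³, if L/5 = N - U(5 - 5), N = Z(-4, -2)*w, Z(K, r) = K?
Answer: -4096000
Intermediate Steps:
U(Q) = (-4 + Q)²
N = -16 (N = -4*4 = -16)
L = -160 (L = 5*(-16 - (-4 + (5 - 5))²) = 5*(-16 - (-4 + 0)²) = 5*(-16 - 1*(-4)²) = 5*(-16 - 1*16) = 5*(-16 - 16) = 5*(-32) = -160)
L³ = (-160)³ = -4096000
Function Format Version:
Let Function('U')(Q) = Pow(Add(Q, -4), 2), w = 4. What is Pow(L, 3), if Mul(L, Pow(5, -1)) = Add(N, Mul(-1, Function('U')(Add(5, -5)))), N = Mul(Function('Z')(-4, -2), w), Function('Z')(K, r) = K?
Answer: -4096000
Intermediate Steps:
Function('U')(Q) = Pow(Add(-4, Q), 2)
N = -16 (N = Mul(-4, 4) = -16)
L = -160 (L = Mul(5, Add(-16, Mul(-1, Pow(Add(-4, Add(5, -5)), 2)))) = Mul(5, Add(-16, Mul(-1, Pow(Add(-4, 0), 2)))) = Mul(5, Add(-16, Mul(-1, Pow(-4, 2)))) = Mul(5, Add(-16, Mul(-1, 16))) = Mul(5, Add(-16, -16)) = Mul(5, -32) = -160)
Pow(L, 3) = Pow(-160, 3) = -4096000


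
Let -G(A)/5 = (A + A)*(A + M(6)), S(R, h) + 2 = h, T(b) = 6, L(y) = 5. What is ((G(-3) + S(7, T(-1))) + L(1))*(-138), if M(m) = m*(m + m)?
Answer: -286902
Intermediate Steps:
S(R, h) = -2 + h
M(m) = 2*m**2 (M(m) = m*(2*m) = 2*m**2)
G(A) = -10*A*(72 + A) (G(A) = -5*(A + A)*(A + 2*6**2) = -5*2*A*(A + 2*36) = -5*2*A*(A + 72) = -5*2*A*(72 + A) = -10*A*(72 + A))
((G(-3) + S(7, T(-1))) + L(1))*(-138) = ((-10*(-3)*(72 - 3) + (-2 + 6)) + 5)*(-138) = ((-10*(-3)*69 + 4) + 5)*(-138) = ((2070 + 4) + 5)*(-138) = (2074 + 5)*(-138) = 2079*(-138) = -286902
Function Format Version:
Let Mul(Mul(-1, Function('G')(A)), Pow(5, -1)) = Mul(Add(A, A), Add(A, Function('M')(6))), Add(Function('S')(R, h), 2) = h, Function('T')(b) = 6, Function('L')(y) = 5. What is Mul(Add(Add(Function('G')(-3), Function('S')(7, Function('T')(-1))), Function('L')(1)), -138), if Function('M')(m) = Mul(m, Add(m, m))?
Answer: -286902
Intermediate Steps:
Function('S')(R, h) = Add(-2, h)
Function('M')(m) = Mul(2, Pow(m, 2)) (Function('M')(m) = Mul(m, Mul(2, m)) = Mul(2, Pow(m, 2)))
Function('G')(A) = Mul(-10, A, Add(72, A)) (Function('G')(A) = Mul(-5, Mul(Add(A, A), Add(A, Mul(2, Pow(6, 2))))) = Mul(-5, Mul(Mul(2, A), Add(A, Mul(2, 36)))) = Mul(-5, Mul(Mul(2, A), Add(A, 72))) = Mul(-5, Mul(Mul(2, A), Add(72, A))) = Mul(-5, Mul(2, A, Add(72, A))) = Mul(-10, A, Add(72, A)))
Mul(Add(Add(Function('G')(-3), Function('S')(7, Function('T')(-1))), Function('L')(1)), -138) = Mul(Add(Add(Mul(-10, -3, Add(72, -3)), Add(-2, 6)), 5), -138) = Mul(Add(Add(Mul(-10, -3, 69), 4), 5), -138) = Mul(Add(Add(2070, 4), 5), -138) = Mul(Add(2074, 5), -138) = Mul(2079, -138) = -286902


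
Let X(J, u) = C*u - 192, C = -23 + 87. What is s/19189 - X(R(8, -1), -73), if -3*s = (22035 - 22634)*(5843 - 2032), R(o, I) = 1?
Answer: 282288677/57567 ≈ 4903.7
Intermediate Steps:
s = 2282789/3 (s = -(22035 - 22634)*(5843 - 2032)/3 = -(-599)*3811/3 = -⅓*(-2282789) = 2282789/3 ≈ 7.6093e+5)
C = 64
X(J, u) = -192 + 64*u (X(J, u) = 64*u - 192 = -192 + 64*u)
s/19189 - X(R(8, -1), -73) = (2282789/3)/19189 - (-192 + 64*(-73)) = (2282789/3)*(1/19189) - (-192 - 4672) = 2282789/57567 - 1*(-4864) = 2282789/57567 + 4864 = 282288677/57567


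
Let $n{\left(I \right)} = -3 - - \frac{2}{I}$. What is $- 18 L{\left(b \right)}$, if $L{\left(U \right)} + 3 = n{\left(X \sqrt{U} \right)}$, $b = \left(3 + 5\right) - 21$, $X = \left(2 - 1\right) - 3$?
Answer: $108 - \frac{18 i \sqrt{13}}{13} \approx 108.0 - 4.9923 i$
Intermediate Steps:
$X = -2$ ($X = 1 - 3 = -2$)
$b = -13$ ($b = 8 - 21 = -13$)
$n{\left(I \right)} = -3 + \frac{2}{I}$
$L{\left(U \right)} = -6 - \frac{1}{\sqrt{U}}$ ($L{\left(U \right)} = -3 - \left(3 - \frac{2}{\left(-2\right) \sqrt{U}}\right) = -3 - \left(3 - 2 \left(- \frac{1}{2 \sqrt{U}}\right)\right) = -3 - \left(3 + \frac{1}{\sqrt{U}}\right) = -6 - \frac{1}{\sqrt{U}}$)
$- 18 L{\left(b \right)} = - 18 \left(-6 - \frac{1}{\sqrt{-13}}\right) = - 18 \left(-6 - - \frac{i \sqrt{13}}{13}\right) = - 18 \left(-6 + \frac{i \sqrt{13}}{13}\right) = 108 - \frac{18 i \sqrt{13}}{13}$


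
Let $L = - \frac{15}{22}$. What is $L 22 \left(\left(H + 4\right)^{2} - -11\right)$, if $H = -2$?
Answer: $-225$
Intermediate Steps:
$L = - \frac{15}{22}$ ($L = \left(-15\right) \frac{1}{22} = - \frac{15}{22} \approx -0.68182$)
$L 22 \left(\left(H + 4\right)^{2} - -11\right) = \left(- \frac{15}{22}\right) 22 \left(\left(-2 + 4\right)^{2} - -11\right) = - 15 \left(2^{2} + 11\right) = - 15 \left(4 + 11\right) = \left(-15\right) 15 = -225$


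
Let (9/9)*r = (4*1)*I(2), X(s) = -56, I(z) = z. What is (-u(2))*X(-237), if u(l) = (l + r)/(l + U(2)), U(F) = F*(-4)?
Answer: -280/3 ≈ -93.333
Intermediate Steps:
U(F) = -4*F
r = 8 (r = (4*1)*2 = 4*2 = 8)
u(l) = (8 + l)/(-8 + l) (u(l) = (l + 8)/(l - 4*2) = (8 + l)/(l - 8) = (8 + l)/(-8 + l))
(-u(2))*X(-237) = -(8 + 2)/(-8 + 2)*(-56) = -10/(-6)*(-56) = -(-1)*10/6*(-56) = -1*(-5/3)*(-56) = (5/3)*(-56) = -280/3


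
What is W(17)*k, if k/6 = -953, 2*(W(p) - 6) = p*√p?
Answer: -34308 - 48603*√17 ≈ -2.3470e+5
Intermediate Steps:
W(p) = 6 + p^(3/2)/2 (W(p) = 6 + (p*√p)/2 = 6 + p^(3/2)/2)
k = -5718 (k = 6*(-953) = -5718)
W(17)*k = (6 + 17^(3/2)/2)*(-5718) = (6 + (17*√17)/2)*(-5718) = (6 + 17*√17/2)*(-5718) = -34308 - 48603*√17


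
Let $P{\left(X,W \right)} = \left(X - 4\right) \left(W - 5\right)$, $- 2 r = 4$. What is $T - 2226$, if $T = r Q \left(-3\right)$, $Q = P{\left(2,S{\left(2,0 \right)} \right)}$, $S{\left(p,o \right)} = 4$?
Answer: $-2214$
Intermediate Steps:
$r = -2$ ($r = \left(- \frac{1}{2}\right) 4 = -2$)
$P{\left(X,W \right)} = \left(-5 + W\right) \left(-4 + X\right)$ ($P{\left(X,W \right)} = \left(-4 + X\right) \left(-5 + W\right) = \left(-5 + W\right) \left(-4 + X\right)$)
$Q = 2$ ($Q = 20 - 10 - 16 + 4 \cdot 2 = 20 - 10 - 16 + 8 = 2$)
$T = 12$ ($T = \left(-2\right) 2 \left(-3\right) = \left(-4\right) \left(-3\right) = 12$)
$T - 2226 = 12 - 2226 = -2214$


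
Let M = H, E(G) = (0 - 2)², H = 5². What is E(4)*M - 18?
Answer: 82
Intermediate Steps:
H = 25
E(G) = 4 (E(G) = (-2)² = 4)
M = 25
E(4)*M - 18 = 4*25 - 18 = 100 - 18 = 82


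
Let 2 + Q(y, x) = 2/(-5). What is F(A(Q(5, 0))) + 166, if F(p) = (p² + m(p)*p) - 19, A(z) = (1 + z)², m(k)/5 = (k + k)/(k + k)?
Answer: 100401/625 ≈ 160.64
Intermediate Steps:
m(k) = 5 (m(k) = 5*((k + k)/(k + k)) = 5*((2*k)/((2*k))) = 5*((2*k)*(1/(2*k))) = 5*1 = 5)
Q(y, x) = -12/5 (Q(y, x) = -2 + 2/(-5) = -2 + 2*(-⅕) = -2 - ⅖ = -12/5)
F(p) = -19 + p² + 5*p (F(p) = (p² + 5*p) - 19 = -19 + p² + 5*p)
F(A(Q(5, 0))) + 166 = (-19 + ((1 - 12/5)²)² + 5*(1 - 12/5)²) + 166 = (-19 + ((-7/5)²)² + 5*(-7/5)²) + 166 = (-19 + (49/25)² + 5*(49/25)) + 166 = (-19 + 2401/625 + 49/5) + 166 = -3349/625 + 166 = 100401/625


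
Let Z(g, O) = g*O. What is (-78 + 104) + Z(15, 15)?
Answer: 251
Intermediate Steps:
Z(g, O) = O*g
(-78 + 104) + Z(15, 15) = (-78 + 104) + 15*15 = 26 + 225 = 251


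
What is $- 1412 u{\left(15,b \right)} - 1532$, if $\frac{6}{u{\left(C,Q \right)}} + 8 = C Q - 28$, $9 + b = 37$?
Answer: $- \frac{24865}{16} \approx -1554.1$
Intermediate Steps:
$b = 28$ ($b = -9 + 37 = 28$)
$u{\left(C,Q \right)} = \frac{6}{-36 + C Q}$ ($u{\left(C,Q \right)} = \frac{6}{-8 + \left(C Q - 28\right)} = \frac{6}{-8 + \left(-28 + C Q\right)} = \frac{6}{-36 + C Q}$)
$- 1412 u{\left(15,b \right)} - 1532 = - 1412 \frac{6}{-36 + 15 \cdot 28} - 1532 = - 1412 \frac{6}{-36 + 420} - 1532 = - 1412 \cdot \frac{6}{384} - 1532 = - 1412 \cdot 6 \cdot \frac{1}{384} - 1532 = \left(-1412\right) \frac{1}{64} - 1532 = - \frac{353}{16} - 1532 = - \frac{24865}{16}$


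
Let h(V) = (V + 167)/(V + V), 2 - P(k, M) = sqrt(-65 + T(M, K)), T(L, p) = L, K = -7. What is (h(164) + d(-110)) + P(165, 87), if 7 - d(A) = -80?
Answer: 29523/328 - sqrt(22) ≈ 85.319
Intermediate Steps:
d(A) = 87 (d(A) = 7 - 1*(-80) = 7 + 80 = 87)
P(k, M) = 2 - sqrt(-65 + M)
h(V) = (167 + V)/(2*V) (h(V) = (167 + V)/((2*V)) = (167 + V)*(1/(2*V)) = (167 + V)/(2*V))
(h(164) + d(-110)) + P(165, 87) = ((1/2)*(167 + 164)/164 + 87) + (2 - sqrt(-65 + 87)) = ((1/2)*(1/164)*331 + 87) + (2 - sqrt(22)) = (331/328 + 87) + (2 - sqrt(22)) = 28867/328 + (2 - sqrt(22)) = 29523/328 - sqrt(22)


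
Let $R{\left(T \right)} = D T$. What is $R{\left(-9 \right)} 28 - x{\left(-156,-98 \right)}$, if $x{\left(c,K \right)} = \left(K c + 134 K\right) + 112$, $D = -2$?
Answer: $-1764$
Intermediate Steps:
$x{\left(c,K \right)} = 112 + 134 K + K c$ ($x{\left(c,K \right)} = \left(134 K + K c\right) + 112 = 112 + 134 K + K c$)
$R{\left(T \right)} = - 2 T$
$R{\left(-9 \right)} 28 - x{\left(-156,-98 \right)} = \left(-2\right) \left(-9\right) 28 - \left(112 + 134 \left(-98\right) - -15288\right) = 18 \cdot 28 - \left(112 - 13132 + 15288\right) = 504 - 2268 = -1764$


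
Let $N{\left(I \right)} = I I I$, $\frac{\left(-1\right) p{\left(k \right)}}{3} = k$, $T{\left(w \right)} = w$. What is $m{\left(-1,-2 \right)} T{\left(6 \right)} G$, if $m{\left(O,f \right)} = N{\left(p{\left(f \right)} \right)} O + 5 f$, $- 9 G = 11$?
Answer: $\frac{4972}{3} \approx 1657.3$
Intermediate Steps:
$G = - \frac{11}{9}$ ($G = \left(- \frac{1}{9}\right) 11 = - \frac{11}{9} \approx -1.2222$)
$p{\left(k \right)} = - 3 k$
$N{\left(I \right)} = I^{3}$ ($N{\left(I \right)} = I^{2} I = I^{3}$)
$m{\left(O,f \right)} = 5 f - 27 O f^{3}$ ($m{\left(O,f \right)} = \left(- 3 f\right)^{3} O + 5 f = - 27 f^{3} O + 5 f = - 27 O f^{3} + 5 f = 5 f - 27 O f^{3}$)
$m{\left(-1,-2 \right)} T{\left(6 \right)} G = - 2 \left(5 - - 27 \left(-2\right)^{2}\right) 6 \left(- \frac{11}{9}\right) = - 2 \left(5 - \left(-27\right) 4\right) 6 \left(- \frac{11}{9}\right) = - 2 \left(5 + 108\right) 6 \left(- \frac{11}{9}\right) = \left(-2\right) 113 \cdot 6 \left(- \frac{11}{9}\right) = \left(-226\right) 6 \left(- \frac{11}{9}\right) = \left(-1356\right) \left(- \frac{11}{9}\right) = \frac{4972}{3}$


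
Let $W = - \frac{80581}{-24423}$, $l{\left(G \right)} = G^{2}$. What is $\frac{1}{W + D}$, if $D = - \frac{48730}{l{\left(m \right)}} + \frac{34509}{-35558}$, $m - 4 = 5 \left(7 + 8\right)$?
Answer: $- \frac{5419890565194}{29696407301089} \approx -0.18251$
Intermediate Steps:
$m = 79$ ($m = 4 + 5 \left(7 + 8\right) = 4 + 5 \cdot 15 = 4 + 75 = 79$)
$D = - \frac{1948112009}{221917478}$ ($D = - \frac{48730}{79^{2}} + \frac{34509}{-35558} = - \frac{48730}{6241} + 34509 \left(- \frac{1}{35558}\right) = \left(-48730\right) \frac{1}{6241} - \frac{34509}{35558} = - \frac{48730}{6241} - \frac{34509}{35558} = - \frac{1948112009}{221917478} \approx -8.7785$)
$W = \frac{80581}{24423}$ ($W = \left(-80581\right) \left(- \frac{1}{24423}\right) = \frac{80581}{24423} \approx 3.2994$)
$\frac{1}{W + D} = \frac{1}{\frac{80581}{24423} - \frac{1948112009}{221917478}} = \frac{1}{- \frac{29696407301089}{5419890565194}} = - \frac{5419890565194}{29696407301089}$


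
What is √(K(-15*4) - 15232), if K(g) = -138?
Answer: I*√15370 ≈ 123.98*I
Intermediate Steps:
√(K(-15*4) - 15232) = √(-138 - 15232) = √(-15370) = I*√15370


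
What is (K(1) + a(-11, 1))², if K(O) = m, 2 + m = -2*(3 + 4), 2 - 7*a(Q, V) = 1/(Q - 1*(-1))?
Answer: 24649/100 ≈ 246.49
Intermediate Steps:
a(Q, V) = 2/7 - 1/(7*(1 + Q)) (a(Q, V) = 2/7 - 1/(7*(Q - 1*(-1))) = 2/7 - 1/(7*(Q + 1)) = 2/7 - 1/(7*(1 + Q)))
m = -16 (m = -2 - 2*(3 + 4) = -2 - 2*7 = -2 - 14 = -16)
K(O) = -16
(K(1) + a(-11, 1))² = (-16 + (1 + 2*(-11))/(7*(1 - 11)))² = (-16 + (⅐)*(1 - 22)/(-10))² = (-16 + (⅐)*(-⅒)*(-21))² = (-16 + 3/10)² = (-157/10)² = 24649/100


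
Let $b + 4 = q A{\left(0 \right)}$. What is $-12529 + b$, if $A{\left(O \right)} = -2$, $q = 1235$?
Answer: $-15003$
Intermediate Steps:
$b = -2474$ ($b = -4 + 1235 \left(-2\right) = -4 - 2470 = -2474$)
$-12529 + b = -12529 - 2474 = -15003$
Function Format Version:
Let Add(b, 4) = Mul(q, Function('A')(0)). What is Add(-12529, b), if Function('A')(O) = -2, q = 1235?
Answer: -15003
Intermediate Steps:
b = -2474 (b = Add(-4, Mul(1235, -2)) = Add(-4, -2470) = -2474)
Add(-12529, b) = Add(-12529, -2474) = -15003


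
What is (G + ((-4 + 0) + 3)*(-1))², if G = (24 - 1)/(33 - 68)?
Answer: 144/1225 ≈ 0.11755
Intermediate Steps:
G = -23/35 (G = 23/(-35) = 23*(-1/35) = -23/35 ≈ -0.65714)
(G + ((-4 + 0) + 3)*(-1))² = (-23/35 + ((-4 + 0) + 3)*(-1))² = (-23/35 + (-4 + 3)*(-1))² = (-23/35 - 1*(-1))² = (-23/35 + 1)² = (12/35)² = 144/1225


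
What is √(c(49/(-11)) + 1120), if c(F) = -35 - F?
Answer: 4*√8239/11 ≈ 33.007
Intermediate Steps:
√(c(49/(-11)) + 1120) = √((-35 - 49/(-11)) + 1120) = √((-35 - 49*(-1)/11) + 1120) = √((-35 - 1*(-49/11)) + 1120) = √((-35 + 49/11) + 1120) = √(-336/11 + 1120) = √(11984/11) = 4*√8239/11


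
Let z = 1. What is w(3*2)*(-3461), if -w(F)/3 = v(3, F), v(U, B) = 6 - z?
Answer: 51915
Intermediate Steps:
v(U, B) = 5 (v(U, B) = 6 - 1*1 = 6 - 1 = 5)
w(F) = -15 (w(F) = -3*5 = -15)
w(3*2)*(-3461) = -15*(-3461) = 51915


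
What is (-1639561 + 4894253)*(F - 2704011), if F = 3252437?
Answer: 1784957714792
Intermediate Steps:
(-1639561 + 4894253)*(F - 2704011) = (-1639561 + 4894253)*(3252437 - 2704011) = 3254692*548426 = 1784957714792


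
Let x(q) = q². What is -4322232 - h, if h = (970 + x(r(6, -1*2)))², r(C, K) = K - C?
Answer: -5391388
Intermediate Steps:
h = 1069156 (h = (970 + (-1*2 - 1*6)²)² = (970 + (-2 - 6)²)² = (970 + (-8)²)² = (970 + 64)² = 1034² = 1069156)
-4322232 - h = -4322232 - 1*1069156 = -4322232 - 1069156 = -5391388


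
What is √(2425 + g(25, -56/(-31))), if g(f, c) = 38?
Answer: √2463 ≈ 49.629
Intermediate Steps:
√(2425 + g(25, -56/(-31))) = √(2425 + 38) = √2463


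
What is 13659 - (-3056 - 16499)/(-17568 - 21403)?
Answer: 532285334/38971 ≈ 13659.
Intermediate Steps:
13659 - (-3056 - 16499)/(-17568 - 21403) = 13659 - (-19555)/(-38971) = 13659 - (-19555)*(-1)/38971 = 13659 - 1*19555/38971 = 13659 - 19555/38971 = 532285334/38971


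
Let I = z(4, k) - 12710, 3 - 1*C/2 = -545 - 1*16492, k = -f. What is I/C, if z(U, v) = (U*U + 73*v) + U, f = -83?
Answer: -6631/34080 ≈ -0.19457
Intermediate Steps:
k = 83 (k = -1*(-83) = 83)
z(U, v) = U + U**2 + 73*v (z(U, v) = (U**2 + 73*v) + U = U + U**2 + 73*v)
C = 34080 (C = 6 - 2*(-545 - 1*16492) = 6 - 2*(-545 - 16492) = 6 - 2*(-17037) = 6 + 34074 = 34080)
I = -6631 (I = (4 + 4**2 + 73*83) - 12710 = (4 + 16 + 6059) - 12710 = 6079 - 12710 = -6631)
I/C = -6631/34080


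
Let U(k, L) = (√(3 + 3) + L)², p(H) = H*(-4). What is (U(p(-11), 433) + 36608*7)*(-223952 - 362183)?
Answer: -260097992385 - 507592910*√6 ≈ -2.6134e+11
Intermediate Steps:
p(H) = -4*H
U(k, L) = (L + √6)² (U(k, L) = (√6 + L)² = (L + √6)²)
(U(p(-11), 433) + 36608*7)*(-223952 - 362183) = ((433 + √6)² + 36608*7)*(-223952 - 362183) = ((433 + √6)² + 256256)*(-586135) = (256256 + (433 + √6)²)*(-586135) = -150200610560 - 586135*(433 + √6)²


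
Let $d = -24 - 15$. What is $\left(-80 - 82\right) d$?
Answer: $6318$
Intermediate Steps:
$d = -39$ ($d = -24 - 15 = -39$)
$\left(-80 - 82\right) d = \left(-80 - 82\right) \left(-39\right) = \left(-162\right) \left(-39\right) = 6318$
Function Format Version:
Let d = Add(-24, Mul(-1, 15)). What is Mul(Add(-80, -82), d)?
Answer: 6318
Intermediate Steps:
d = -39 (d = Add(-24, -15) = -39)
Mul(Add(-80, -82), d) = Mul(Add(-80, -82), -39) = Mul(-162, -39) = 6318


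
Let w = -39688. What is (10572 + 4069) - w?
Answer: 54329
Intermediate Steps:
(10572 + 4069) - w = (10572 + 4069) - 1*(-39688) = 14641 + 39688 = 54329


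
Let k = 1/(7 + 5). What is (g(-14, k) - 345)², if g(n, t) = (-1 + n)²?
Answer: 14400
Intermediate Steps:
k = 1/12 ≈ 0.083333
(g(-14, k) - 345)² = ((-1 - 14)² - 345)² = ((-15)² - 345)² = (225 - 345)² = (-120)² = 14400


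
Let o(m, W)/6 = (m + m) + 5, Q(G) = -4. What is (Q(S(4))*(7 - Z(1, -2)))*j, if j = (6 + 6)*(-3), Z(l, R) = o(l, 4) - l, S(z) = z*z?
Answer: -4896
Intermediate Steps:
S(z) = z²
o(m, W) = 30 + 12*m (o(m, W) = 6*((m + m) + 5) = 6*(2*m + 5) = 6*(5 + 2*m) = 30 + 12*m)
Z(l, R) = 30 + 11*l (Z(l, R) = (30 + 12*l) - l = 30 + 11*l)
j = -36 (j = 12*(-3) = -36)
(Q(S(4))*(7 - Z(1, -2)))*j = -4*(7 - (30 + 11*1))*(-36) = -4*(7 - (30 + 11))*(-36) = -4*(7 - 1*41)*(-36) = -4*(7 - 41)*(-36) = -4*(-34)*(-36) = 136*(-36) = -4896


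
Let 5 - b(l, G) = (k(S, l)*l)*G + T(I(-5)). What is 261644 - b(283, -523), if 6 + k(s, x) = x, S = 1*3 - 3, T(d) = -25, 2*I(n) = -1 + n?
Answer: -40736879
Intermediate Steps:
I(n) = -½ + n/2 (I(n) = (-1 + n)/2 = -½ + n/2)
S = 0 (S = 3 - 3 = 0)
k(s, x) = -6 + x
b(l, G) = 30 - G*l*(-6 + l) (b(l, G) = 5 - (((-6 + l)*l)*G - 25) = 5 - ((l*(-6 + l))*G - 25) = 5 - (G*l*(-6 + l) - 25) = 5 - (-25 + G*l*(-6 + l)) = 5 + (25 - G*l*(-6 + l)) = 30 - G*l*(-6 + l))
261644 - b(283, -523) = 261644 - (30 - 1*(-523)*283*(-6 + 283)) = 261644 - (30 - 1*(-523)*283*277) = 261644 - (30 + 40998493) = 261644 - 1*40998523 = 261644 - 40998523 = -40736879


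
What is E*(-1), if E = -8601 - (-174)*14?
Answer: 6165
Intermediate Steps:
E = -6165 (E = -8601 - 1*(-2436) = -8601 + 2436 = -6165)
E*(-1) = -6165*(-1) = 6165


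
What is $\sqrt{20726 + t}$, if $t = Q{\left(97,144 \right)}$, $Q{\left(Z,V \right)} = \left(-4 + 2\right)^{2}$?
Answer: $\sqrt{20730} \approx 143.98$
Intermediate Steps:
$Q{\left(Z,V \right)} = 4$ ($Q{\left(Z,V \right)} = \left(-2\right)^{2} = 4$)
$t = 4$
$\sqrt{20726 + t} = \sqrt{20726 + 4} = \sqrt{20730}$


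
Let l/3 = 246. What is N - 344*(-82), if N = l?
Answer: 28946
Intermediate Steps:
l = 738 (l = 3*246 = 738)
N = 738
N - 344*(-82) = 738 - 344*(-82) = 738 + 28208 = 28946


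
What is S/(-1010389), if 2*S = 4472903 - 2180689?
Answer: -1146107/1010389 ≈ -1.1343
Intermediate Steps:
S = 1146107 (S = (4472903 - 2180689)/2 = (½)*2292214 = 1146107)
S/(-1010389) = 1146107/(-1010389) = 1146107*(-1/1010389) = -1146107/1010389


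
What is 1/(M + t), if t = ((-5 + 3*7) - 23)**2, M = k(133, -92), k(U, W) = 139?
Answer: 1/188 ≈ 0.0053191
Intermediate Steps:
M = 139
t = 49 (t = ((-5 + 21) - 23)**2 = (16 - 23)**2 = (-7)**2 = 49)
1/(M + t) = 1/(139 + 49) = 1/188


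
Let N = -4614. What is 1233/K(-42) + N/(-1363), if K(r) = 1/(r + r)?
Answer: -141164022/1363 ≈ -1.0357e+5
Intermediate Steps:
K(r) = 1/(2*r)
1233/K(-42) + N/(-1363) = 1233/(((½)/(-42))) - 4614/(-1363) = 1233/(((½)*(-1/42))) - 4614*(-1/1363) = 1233/(-1/84) + 4614/1363 = 1233*(-84) + 4614/1363 = -103572 + 4614/1363 = -141164022/1363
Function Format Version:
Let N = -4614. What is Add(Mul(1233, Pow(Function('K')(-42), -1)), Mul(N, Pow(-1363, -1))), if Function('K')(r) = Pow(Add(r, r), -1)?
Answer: Rational(-141164022, 1363) ≈ -1.0357e+5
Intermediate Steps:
Function('K')(r) = Mul(Rational(1, 2), Pow(r, -1)) (Function('K')(r) = Pow(Mul(2, r), -1) = Mul(Rational(1, 2), Pow(r, -1)))
Add(Mul(1233, Pow(Function('K')(-42), -1)), Mul(N, Pow(-1363, -1))) = Add(Mul(1233, Pow(Mul(Rational(1, 2), Pow(-42, -1)), -1)), Mul(-4614, Pow(-1363, -1))) = Add(Mul(1233, Pow(Mul(Rational(1, 2), Rational(-1, 42)), -1)), Mul(-4614, Rational(-1, 1363))) = Add(Mul(1233, Pow(Rational(-1, 84), -1)), Rational(4614, 1363)) = Add(Mul(1233, -84), Rational(4614, 1363)) = Add(-103572, Rational(4614, 1363)) = Rational(-141164022, 1363)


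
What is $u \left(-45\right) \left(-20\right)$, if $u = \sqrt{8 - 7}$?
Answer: $900$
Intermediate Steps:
$u = 1$ ($u = \sqrt{1} = 1$)
$u \left(-45\right) \left(-20\right) = 1 \left(-45\right) \left(-20\right) = \left(-45\right) \left(-20\right) = 900$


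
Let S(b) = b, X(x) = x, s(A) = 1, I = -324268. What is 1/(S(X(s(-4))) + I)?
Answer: -1/324267 ≈ -3.0839e-6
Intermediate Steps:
1/(S(X(s(-4))) + I) = 1/(1 - 324268) = 1/(-324267) = -1/324267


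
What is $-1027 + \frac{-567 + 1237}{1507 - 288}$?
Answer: $- \frac{1251243}{1219} \approx -1026.5$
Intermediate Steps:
$-1027 + \frac{-567 + 1237}{1507 - 288} = -1027 + \frac{670}{1219} = - \frac{1251243}{1219}$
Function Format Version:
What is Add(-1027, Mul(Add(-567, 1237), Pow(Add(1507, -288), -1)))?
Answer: Rational(-1251243, 1219) ≈ -1026.5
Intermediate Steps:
Add(-1027, Mul(Add(-567, 1237), Pow(Add(1507, -288), -1))) = Add(-1027, Mul(670, Pow(1219, -1))) = Add(-1027, Mul(670, Rational(1, 1219))) = Add(-1027, Rational(670, 1219)) = Rational(-1251243, 1219)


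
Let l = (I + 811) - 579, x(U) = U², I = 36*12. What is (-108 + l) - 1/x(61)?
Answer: 2068875/3721 ≈ 556.00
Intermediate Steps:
I = 432
l = 664 (l = (432 + 811) - 579 = 1243 - 579 = 664)
(-108 + l) - 1/x(61) = (-108 + 664) - 1/(61²) = 556 - 1/3721 = 2068875/3721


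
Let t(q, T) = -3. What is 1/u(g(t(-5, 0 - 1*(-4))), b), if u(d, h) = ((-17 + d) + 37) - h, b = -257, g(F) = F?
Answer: 1/274 ≈ 0.0036496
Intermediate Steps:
u(d, h) = 20 + d - h (u(d, h) = (20 + d) - h = 20 + d - h)
1/u(g(t(-5, 0 - 1*(-4))), b) = 1/(20 - 3 - 1*(-257)) = 1/(20 - 3 + 257) = 1/274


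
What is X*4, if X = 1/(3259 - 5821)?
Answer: -2/1281 ≈ -0.0015613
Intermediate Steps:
X = -1/2562 (X = 1/(-2562) = -1/2562 ≈ -0.00039032)
X*4 = -1/2562*4 = -2/1281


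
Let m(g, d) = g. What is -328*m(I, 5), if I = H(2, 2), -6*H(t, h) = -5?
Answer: -820/3 ≈ -273.33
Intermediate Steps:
H(t, h) = 5/6 (H(t, h) = -1/6*(-5) = 5/6)
I = 5/6 ≈ 0.83333
-328*m(I, 5) = -328*5/6 = -820/3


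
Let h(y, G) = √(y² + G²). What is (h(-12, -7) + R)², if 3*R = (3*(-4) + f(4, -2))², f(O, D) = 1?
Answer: 16378/9 + 242*√193/3 ≈ 2940.4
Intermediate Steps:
h(y, G) = √(G² + y²)
R = 121/3 (R = (3*(-4) + 1)²/3 = (-12 + 1)²/3 = (⅓)*(-11)² = (⅓)*121 = 121/3 ≈ 40.333)
(h(-12, -7) + R)² = (√((-7)² + (-12)²) + 121/3)² = (√(49 + 144) + 121/3)² = (√193 + 121/3)² = (121/3 + √193)²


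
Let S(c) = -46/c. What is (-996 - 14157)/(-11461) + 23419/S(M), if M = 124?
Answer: -16640771339/263603 ≈ -63128.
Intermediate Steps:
(-996 - 14157)/(-11461) + 23419/S(M) = (-996 - 14157)/(-11461) + 23419/((-46/124)) = -15153*(-1/11461) + 23419/((-46*1/124)) = 15153/11461 + 23419/(-23/62) = 15153/11461 + 23419*(-62/23) = 15153/11461 - 1451978/23 = -16640771339/263603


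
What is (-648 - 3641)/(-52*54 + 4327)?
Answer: -4289/1519 ≈ -2.8236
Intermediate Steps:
(-648 - 3641)/(-52*54 + 4327) = -4289/(-2808 + 4327) = -4289/1519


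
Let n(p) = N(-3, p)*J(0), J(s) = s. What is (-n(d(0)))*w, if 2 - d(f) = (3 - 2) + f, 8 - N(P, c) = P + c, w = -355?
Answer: 0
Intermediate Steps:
N(P, c) = 8 - P - c (N(P, c) = 8 - (P + c) = 8 + (-P - c) = 8 - P - c)
d(f) = 1 - f (d(f) = 2 - ((3 - 2) + f) = 2 - (1 + f) = 2 + (-1 - f) = 1 - f)
n(p) = 0 (n(p) = (8 - 1*(-3) - p)*0 = (8 + 3 - p)*0 = (11 - p)*0 = 0)
(-n(d(0)))*w = -1*0*(-355) = 0*(-355) = 0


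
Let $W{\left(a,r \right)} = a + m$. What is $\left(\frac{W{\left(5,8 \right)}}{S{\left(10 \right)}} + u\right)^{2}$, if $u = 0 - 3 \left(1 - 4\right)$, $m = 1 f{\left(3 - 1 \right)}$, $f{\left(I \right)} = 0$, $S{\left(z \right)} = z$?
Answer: $\frac{361}{4} \approx 90.25$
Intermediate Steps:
$m = 0$ ($m = 1 \cdot 0 = 0$)
$W{\left(a,r \right)} = a$ ($W{\left(a,r \right)} = a + 0 = a$)
$u = 9$ ($u = 0 - 3 \left(1 - 4\right) = 0 - -9 = 0 + 9 = 9$)
$\left(\frac{W{\left(5,8 \right)}}{S{\left(10 \right)}} + u\right)^{2} = \left(\frac{5}{10} + 9\right)^{2} = \left(5 \cdot \frac{1}{10} + 9\right)^{2} = \left(\frac{1}{2} + 9\right)^{2} = \left(\frac{19}{2}\right)^{2} = \frac{361}{4}$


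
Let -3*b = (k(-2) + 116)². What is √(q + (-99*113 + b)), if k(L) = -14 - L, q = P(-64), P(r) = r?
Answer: I*√133707/3 ≈ 121.89*I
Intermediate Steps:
q = -64
b = -10816/3 (b = -((-14 - 1*(-2)) + 116)²/3 = -((-14 + 2) + 116)²/3 = -(-12 + 116)²/3 = -⅓*104² = -⅓*10816 = -10816/3 ≈ -3605.3)
√(q + (-99*113 + b)) = √(-64 + (-99*113 - 10816/3)) = √(-64 + (-11187 - 10816/3)) = √(-64 - 44377/3) = √(-44569/3) = I*√133707/3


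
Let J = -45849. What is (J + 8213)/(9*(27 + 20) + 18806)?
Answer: -37636/19229 ≈ -1.9573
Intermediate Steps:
(J + 8213)/(9*(27 + 20) + 18806) = (-45849 + 8213)/(9*(27 + 20) + 18806) = -37636/(9*47 + 18806) = -37636/(423 + 18806) = -37636/19229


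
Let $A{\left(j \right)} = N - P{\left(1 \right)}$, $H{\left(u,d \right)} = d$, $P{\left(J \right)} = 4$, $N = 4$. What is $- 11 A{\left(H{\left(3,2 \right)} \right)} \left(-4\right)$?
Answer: $0$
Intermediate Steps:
$A{\left(j \right)} = 0$ ($A{\left(j \right)} = 4 - 4 = 0$)
$- 11 A{\left(H{\left(3,2 \right)} \right)} \left(-4\right) = - 11 \cdot 0 \left(-4\right) = \left(-11\right) 0 = 0$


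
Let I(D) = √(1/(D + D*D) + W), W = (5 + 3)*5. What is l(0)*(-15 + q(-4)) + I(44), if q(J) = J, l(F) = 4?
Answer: -76 + √4356055/330 ≈ -69.675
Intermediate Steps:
W = 40 (W = 8*5 = 40)
I(D) = √(40 + 1/(D + D²)) (I(D) = √(1/(D + D*D) + 40) = √(1/(D + D²) + 40) = √(40 + 1/(D + D²)))
l(0)*(-15 + q(-4)) + I(44) = 4*(-15 - 4) + √((1 + 40*44*(1 + 44))/(44*(1 + 44))) = 4*(-19) + √((1/44)*(1 + 40*44*45)/45) = -76 + √((1/44)*(1/45)*(1 + 79200)) = -76 + √((1/44)*(1/45)*79201) = -76 + √(79201/1980) = -76 + √4356055/330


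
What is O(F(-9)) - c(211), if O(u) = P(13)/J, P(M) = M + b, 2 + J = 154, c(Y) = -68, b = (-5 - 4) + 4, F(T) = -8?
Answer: 1293/19 ≈ 68.053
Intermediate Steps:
b = -5 (b = -9 + 4 = -5)
J = 152 (J = -2 + 154 = 152)
P(M) = -5 + M (P(M) = M - 5 = -5 + M)
O(u) = 1/19 (O(u) = (-5 + 13)/152 = 8*(1/152) = 1/19)
O(F(-9)) - c(211) = 1/19 - 1*(-68) = 1/19 + 68 = 1293/19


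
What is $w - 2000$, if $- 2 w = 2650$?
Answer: $-3325$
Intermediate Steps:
$w = -1325$ ($w = \left(- \frac{1}{2}\right) 2650 = -1325$)
$w - 2000 = -1325 - 2000 = -3325$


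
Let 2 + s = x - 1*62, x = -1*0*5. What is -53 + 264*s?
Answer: -16949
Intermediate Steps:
x = 0 (x = 0*5 = 0)
s = -64 (s = -2 + (0 - 1*62) = -2 + (0 - 62) = -2 - 62 = -64)
-53 + 264*s = -53 + 264*(-64) = -53 - 16896 = -16949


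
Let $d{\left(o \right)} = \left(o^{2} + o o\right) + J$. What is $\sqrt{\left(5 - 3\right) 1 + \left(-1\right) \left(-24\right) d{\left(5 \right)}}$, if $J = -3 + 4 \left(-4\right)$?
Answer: $\sqrt{746} \approx 27.313$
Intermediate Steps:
$J = -19$ ($J = -3 - 16 = -19$)
$d{\left(o \right)} = -19 + 2 o^{2}$ ($d{\left(o \right)} = \left(o^{2} + o o\right) - 19 = \left(o^{2} + o^{2}\right) - 19 = 2 o^{2} - 19 = -19 + 2 o^{2}$)
$\sqrt{\left(5 - 3\right) 1 + \left(-1\right) \left(-24\right) d{\left(5 \right)}} = \sqrt{\left(5 - 3\right) 1 + \left(-1\right) \left(-24\right) \left(-19 + 2 \cdot 5^{2}\right)} = \sqrt{2 \cdot 1 + 24 \left(-19 + 2 \cdot 25\right)} = \sqrt{2 + 24 \left(-19 + 50\right)} = \sqrt{2 + 24 \cdot 31} = \sqrt{2 + 744} = \sqrt{746}$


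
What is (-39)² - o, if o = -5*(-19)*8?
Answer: 761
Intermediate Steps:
o = 760 (o = 95*8 = 760)
(-39)² - o = (-39)² - 1*760 = 1521 - 760 = 761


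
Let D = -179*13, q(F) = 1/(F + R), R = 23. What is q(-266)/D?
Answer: 1/565461 ≈ 1.7685e-6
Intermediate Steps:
q(F) = 1/(23 + F) (q(F) = 1/(F + 23) = 1/(23 + F))
D = -2327
q(-266)/D = 1/((23 - 266)*(-2327)) = -1/2327/(-243) = -1/243*(-1/2327) = 1/565461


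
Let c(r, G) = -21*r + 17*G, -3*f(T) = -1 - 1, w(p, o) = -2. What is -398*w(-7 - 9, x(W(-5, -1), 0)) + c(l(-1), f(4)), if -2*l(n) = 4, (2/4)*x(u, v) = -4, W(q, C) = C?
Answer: 2548/3 ≈ 849.33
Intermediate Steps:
x(u, v) = -8 (x(u, v) = 2*(-4) = -8)
l(n) = -2 (l(n) = -½*4 = -2)
f(T) = ⅔ (f(T) = -(-1 - 1)/3 = -⅓*(-2) = ⅔)
-398*w(-7 - 9, x(W(-5, -1), 0)) + c(l(-1), f(4)) = -398*(-2) + (-21*(-2) + 17*(⅔)) = 796 + (42 + 34/3) = 796 + 160/3 = 2548/3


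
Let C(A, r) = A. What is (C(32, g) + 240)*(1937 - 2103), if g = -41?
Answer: -45152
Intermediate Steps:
(C(32, g) + 240)*(1937 - 2103) = (32 + 240)*(1937 - 2103) = 272*(-166) = -45152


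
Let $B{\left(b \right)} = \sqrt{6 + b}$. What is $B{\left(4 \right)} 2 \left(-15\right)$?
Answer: $- 30 \sqrt{10} \approx -94.868$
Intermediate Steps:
$B{\left(4 \right)} 2 \left(-15\right) = \sqrt{6 + 4} \cdot 2 \left(-15\right) = \sqrt{10} \cdot 2 \left(-15\right) = 2 \sqrt{10} \left(-15\right) = - 30 \sqrt{10}$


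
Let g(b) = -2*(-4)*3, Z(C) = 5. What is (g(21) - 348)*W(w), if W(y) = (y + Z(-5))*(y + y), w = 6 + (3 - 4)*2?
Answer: -23328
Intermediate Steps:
w = 4 (w = 6 - 1*2 = 6 - 2 = 4)
W(y) = 2*y*(5 + y) (W(y) = (y + 5)*(y + y) = (5 + y)*(2*y) = 2*y*(5 + y))
g(b) = 24 (g(b) = 8*3 = 24)
(g(21) - 348)*W(w) = (24 - 348)*(2*4*(5 + 4)) = -648*4*9 = -324*72 = -23328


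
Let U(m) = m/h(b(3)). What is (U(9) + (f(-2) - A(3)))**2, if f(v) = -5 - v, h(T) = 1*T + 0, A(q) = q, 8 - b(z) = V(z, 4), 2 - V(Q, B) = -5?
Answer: 9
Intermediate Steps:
V(Q, B) = 7 (V(Q, B) = 2 - 1*(-5) = 2 + 5 = 7)
b(z) = 1 (b(z) = 8 - 1*7 = 8 - 7 = 1)
h(T) = T (h(T) = T + 0 = T)
U(m) = m (U(m) = m/1 = m*1 = m)
(U(9) + (f(-2) - A(3)))**2 = (9 + ((-5 - 1*(-2)) - 1*3))**2 = (9 + ((-5 + 2) - 3))**2 = (9 + (-3 - 3))**2 = (9 - 6)**2 = 3**2 = 9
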